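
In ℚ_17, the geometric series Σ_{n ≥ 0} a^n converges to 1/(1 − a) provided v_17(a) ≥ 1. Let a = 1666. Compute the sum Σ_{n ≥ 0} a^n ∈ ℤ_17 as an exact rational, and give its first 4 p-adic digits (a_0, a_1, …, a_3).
Σ a^n = 1/(1 − a) = -1/1665;  first 4 digits = (1, 13, 4, 8)

v_17(a) = 1 ≥ 1, so the series converges in ℤ_17 to 1/(1 − a) = 1/(1 − 1666) = -1/1665. Expand this rational in ℤ_17: compute digits iteratively via d_i = x_i mod 17, x_{i+1} = (x_i − d_i)/17. The first 4 digits are (1, 13, 4, 8).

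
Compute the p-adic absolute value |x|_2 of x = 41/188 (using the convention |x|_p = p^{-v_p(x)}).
|41/188|_2 = 4

Step 1 — compute v_2(x) by factoring powers of 2 out of the numerator and denominator: v_2(41/188) = -2. Step 2 — apply |x|_p = p^{-v_p(x)} = 2^{2} = 4.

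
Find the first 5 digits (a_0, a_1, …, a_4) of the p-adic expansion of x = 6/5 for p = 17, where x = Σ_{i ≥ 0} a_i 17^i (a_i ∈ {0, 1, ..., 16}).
(a_0, …, a_4) = (8, 3, 10, 13, 6)

v_17(6/5) = 0 (numerator and denominator both coprime to 17), so x ∈ ℤ_17^×. Compute digits iteratively via a_i = x_i mod 17, x_{i+1} = (x_i − a_i)/17, with x_0 = x:
  x_0 = 6/5;  a_0 = 8;  x_1 = (x_0 − 8)/17 = -2/5
  x_1 = -2/5;  a_1 = 3;  x_2 = (x_1 − 3)/17 = -1/5
  x_2 = -1/5;  a_2 = 10;  x_3 = (x_2 − 10)/17 = -3/5
  x_3 = -3/5;  a_3 = 13;  x_4 = (x_3 − 13)/17 = -4/5
  x_4 = -4/5;  a_4 = 6;  x_5 = (x_4 − 6)/17 = -2/5
Digits: (8, 3, 10, 13, 6).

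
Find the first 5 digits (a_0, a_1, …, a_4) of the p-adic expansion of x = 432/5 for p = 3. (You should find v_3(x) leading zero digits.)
(a_0, …, a_4) = (0, 0, 0, 2, 1)

v_3(432/5) = 3, so a_0 = ... = a_2 = 0. Factor out: x = 3^3 · u with u = 16/5 a unit in ℤ_3. Expand u iteratively via a_{v+i} = u_i mod 3, u_{i+1} = (u_i − a_{v+i})/3:
  u_0 = 16/5;  a_3 = 2;  u_1 = (u_0 − 2)/3 = 2/5
  u_1 = 2/5;  a_4 = 1;  u_2 = (u_1 − 1)/3 = -1/5
Digits: (0, 0, 0, 2, 1).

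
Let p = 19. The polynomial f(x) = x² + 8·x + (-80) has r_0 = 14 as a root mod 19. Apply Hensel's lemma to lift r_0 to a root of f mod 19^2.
r_1 = 128 (mod 361)

Hensel: r_{i+1} = r_i − f(r_i)·(f′(r_i))^{-1} mod 19^{i+2}, f′(x) = 2x + 8. Iterate:
  r_0 = 14 (mod 19)
  r_1 = 128 (mod 361)
Final: r = 128 satisfies f(r) ≡ 0 mod 19^2.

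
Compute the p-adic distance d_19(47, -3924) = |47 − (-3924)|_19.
d_19(47, -3924) = 1/361

Step 1 — x − y = 47 − (-3924) = 3971. Step 2 — v_19(3971) = 2 (factor: 3971 = (19^2 · 11); the sign does not affect v_p). Step 3 — |x − y|_19 = 19^{-2} = 1/361.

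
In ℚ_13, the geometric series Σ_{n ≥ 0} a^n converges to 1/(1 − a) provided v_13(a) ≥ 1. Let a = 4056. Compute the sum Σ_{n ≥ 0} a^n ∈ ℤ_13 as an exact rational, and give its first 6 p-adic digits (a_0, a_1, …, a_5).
Σ a^n = 1/(1 − a) = -1/4055;  first 6 digits = (1, 0, 11, 1, 4, 5)

v_13(a) = 2 ≥ 1, so the series converges in ℤ_13 to 1/(1 − a) = 1/(1 − 4056) = -1/4055. Expand this rational in ℤ_13: compute digits iteratively via d_i = x_i mod 13, x_{i+1} = (x_i − d_i)/13. The first 6 digits are (1, 0, 11, 1, 4, 5).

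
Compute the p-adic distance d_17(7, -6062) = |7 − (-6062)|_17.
d_17(7, -6062) = 1/289

Step 1 — x − y = 7 − (-6062) = 6069. Step 2 — v_17(6069) = 2 (factor: 6069 = (17^2 · 21); the sign does not affect v_p). Step 3 — |x − y|_17 = 17^{-2} = 1/289.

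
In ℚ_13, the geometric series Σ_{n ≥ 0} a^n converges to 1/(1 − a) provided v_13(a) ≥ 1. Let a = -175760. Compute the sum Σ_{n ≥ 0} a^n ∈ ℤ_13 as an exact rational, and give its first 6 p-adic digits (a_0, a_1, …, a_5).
Σ a^n = 1/(1 − a) = 1/175761;  first 6 digits = (1, 0, 0, 11, 6, 12)

v_13(a) = 3 ≥ 1, so the series converges in ℤ_13 to 1/(1 − a) = 1/(1 − (-175760)) = 1/175761. Expand this rational in ℤ_13: compute digits iteratively via d_i = x_i mod 13, x_{i+1} = (x_i − d_i)/13. The first 6 digits are (1, 0, 0, 11, 6, 12).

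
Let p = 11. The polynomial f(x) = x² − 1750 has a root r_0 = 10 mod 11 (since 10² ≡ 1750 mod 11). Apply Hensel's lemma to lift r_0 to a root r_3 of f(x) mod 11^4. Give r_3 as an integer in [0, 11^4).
r_3 = 2331 (mod 14641)

Hensel's recurrence: r_{i+1} = r_i − f(r_i)·(f′(r_i))^{-1} mod 11^{i+2}, with f′(x) = 2x. Iterate:
  r_0 = 10 (mod 11)
  r_1 = 32 (mod 121)
  r_2 = 1000 (mod 1331)
  r_3 = 2331 (mod 14641)
Final: r_3 = 2331, and one checks f(r_3) ≡ 0 mod 11^4.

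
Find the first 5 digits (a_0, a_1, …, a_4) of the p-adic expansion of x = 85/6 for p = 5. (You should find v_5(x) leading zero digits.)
(a_0, …, a_4) = (0, 2, 1, 4, 0)

v_5(85/6) = 1, so a_0 = ... = a_0 = 0. Factor out: x = 5^1 · u with u = 17/6 a unit in ℤ_5. Expand u iteratively via a_{v+i} = u_i mod 5, u_{i+1} = (u_i − a_{v+i})/5:
  u_0 = 17/6;  a_1 = 2;  u_1 = (u_0 − 2)/5 = 1/6
  u_1 = 1/6;  a_2 = 1;  u_2 = (u_1 − 1)/5 = -1/6
  u_2 = -1/6;  a_3 = 4;  u_3 = (u_2 − 4)/5 = -5/6
  u_3 = -5/6;  a_4 = 0;  u_4 = (u_3 − 0)/5 = -1/6
Digits: (0, 2, 1, 4, 0).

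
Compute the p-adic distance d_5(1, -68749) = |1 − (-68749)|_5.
d_5(1, -68749) = 1/3125

Step 1 — x − y = 1 − (-68749) = 68750. Step 2 — v_5(68750) = 5 (factor: 68750 = (5^5 · 22); the sign does not affect v_p). Step 3 — |x − y|_5 = 5^{-5} = 1/3125.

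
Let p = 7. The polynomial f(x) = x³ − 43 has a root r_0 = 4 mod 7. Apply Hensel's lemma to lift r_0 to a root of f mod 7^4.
r_3 = 858 (mod 2401)

Hensel: r_{i+1} = r_i − f(r_i)/f′(r_i) mod 7^{i+2}, where f′(x) = 3x². Iterate:
  r_0 = 4 (mod 7)
  r_1 = 25 (mod 49)
  r_2 = 172 (mod 343)
  r_3 = 858 (mod 2401)
Final: r = 858 with f(r) ≡ 0 mod 7^4.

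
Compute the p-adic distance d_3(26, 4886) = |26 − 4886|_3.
d_3(26, 4886) = 1/243

Step 1 — x − y = 26 − 4886 = -4860. Step 2 — v_3(-4860) = 5 (factor: -4860 = −(3^5 · 20); the sign does not affect v_p). Step 3 — |x − y|_3 = 3^{-5} = 1/243.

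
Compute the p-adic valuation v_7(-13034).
v_7(-13034) = 3

v_7(n) is the largest exponent k such that 7^k divides n. Factor out: -13034 = -7^3 · 38. (Sign doesn't affect v_p.) So v_7(-13034) = 3.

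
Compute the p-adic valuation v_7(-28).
v_7(-28) = 1

v_7(n) is the largest exponent k such that 7^k divides n. Factor out: -28 = -7^1 · 4. (Sign doesn't affect v_p.) So v_7(-28) = 1.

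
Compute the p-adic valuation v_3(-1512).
v_3(-1512) = 3

v_3(n) is the largest exponent k such that 3^k divides n. Factor out: -1512 = -3^3 · 56. (Sign doesn't affect v_p.) So v_3(-1512) = 3.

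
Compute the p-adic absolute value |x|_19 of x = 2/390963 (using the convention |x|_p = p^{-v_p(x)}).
|2/390963|_19 = 130321

Step 1 — compute v_19(x) by factoring powers of 19 out of the numerator and denominator: v_19(2/390963) = -4. Step 2 — apply |x|_p = p^{-v_p(x)} = 19^{4} = 130321.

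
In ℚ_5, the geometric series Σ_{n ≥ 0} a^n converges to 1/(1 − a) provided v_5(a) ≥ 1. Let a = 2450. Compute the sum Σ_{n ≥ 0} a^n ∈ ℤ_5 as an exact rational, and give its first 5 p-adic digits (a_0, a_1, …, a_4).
Σ a^n = 1/(1 − a) = -1/2449;  first 5 digits = (1, 0, 3, 4, 2)

v_5(a) = 2 ≥ 1, so the series converges in ℤ_5 to 1/(1 − a) = 1/(1 − 2450) = -1/2449. Expand this rational in ℤ_5: compute digits iteratively via d_i = x_i mod 5, x_{i+1} = (x_i − d_i)/5. The first 5 digits are (1, 0, 3, 4, 2).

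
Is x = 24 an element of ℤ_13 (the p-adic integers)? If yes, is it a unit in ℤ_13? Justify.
x ∈ ℤ_13^× (unit); v_13(x) = 0

ℤ_13 = {x ∈ ℚ_13 : v_13(x) ≥ 0} and ℤ_13^× = {x ∈ ℤ_13 : v_13(x) = 0}. Here v_13(24) = v_13(num) − v_13(den) = 0; compare against these criteria.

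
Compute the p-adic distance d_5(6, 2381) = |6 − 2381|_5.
d_5(6, 2381) = 1/125

Step 1 — x − y = 6 − 2381 = -2375. Step 2 — v_5(-2375) = 3 (factor: -2375 = −(5^3 · 19); the sign does not affect v_p). Step 3 — |x − y|_5 = 5^{-3} = 1/125.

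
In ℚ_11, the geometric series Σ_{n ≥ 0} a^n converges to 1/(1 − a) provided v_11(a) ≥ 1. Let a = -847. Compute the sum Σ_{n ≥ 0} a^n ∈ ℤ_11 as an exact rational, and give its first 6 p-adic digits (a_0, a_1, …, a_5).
Σ a^n = 1/(1 − a) = 1/848;  first 6 digits = (1, 0, 4, 10, 4, 4)

v_11(a) = 2 ≥ 1, so the series converges in ℤ_11 to 1/(1 − a) = 1/(1 − (-847)) = 1/848. Expand this rational in ℤ_11: compute digits iteratively via d_i = x_i mod 11, x_{i+1} = (x_i − d_i)/11. The first 6 digits are (1, 0, 4, 10, 4, 4).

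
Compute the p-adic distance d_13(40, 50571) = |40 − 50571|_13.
d_13(40, 50571) = 1/2197

Step 1 — x − y = 40 − 50571 = -50531. Step 2 — v_13(-50531) = 3 (factor: -50531 = −(13^3 · 23); the sign does not affect v_p). Step 3 — |x − y|_13 = 13^{-3} = 1/2197.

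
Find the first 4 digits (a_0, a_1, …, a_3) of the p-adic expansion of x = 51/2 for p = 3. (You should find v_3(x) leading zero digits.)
(a_0, …, a_3) = (0, 1, 1, 2)

v_3(51/2) = 1, so a_0 = ... = a_0 = 0. Factor out: x = 3^1 · u with u = 17/2 a unit in ℤ_3. Expand u iteratively via a_{v+i} = u_i mod 3, u_{i+1} = (u_i − a_{v+i})/3:
  u_0 = 17/2;  a_1 = 1;  u_1 = (u_0 − 1)/3 = 5/2
  u_1 = 5/2;  a_2 = 1;  u_2 = (u_1 − 1)/3 = 1/2
  u_2 = 1/2;  a_3 = 2;  u_3 = (u_2 − 2)/3 = -1/2
Digits: (0, 1, 1, 2).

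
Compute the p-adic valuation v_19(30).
v_19(30) = 0

v_19(n) is the largest exponent k such that 19^k divides n. Factor out: 30 = 19^0 · 30. (Sign doesn't affect v_p.) So v_19(30) = 0.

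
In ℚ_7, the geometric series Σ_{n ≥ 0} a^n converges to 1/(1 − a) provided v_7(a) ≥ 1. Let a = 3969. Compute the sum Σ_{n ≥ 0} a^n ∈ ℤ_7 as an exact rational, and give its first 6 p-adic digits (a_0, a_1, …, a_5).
Σ a^n = 1/(1 − a) = -1/3968;  first 6 digits = (1, 0, 4, 4, 3, 6)

v_7(a) = 2 ≥ 1, so the series converges in ℤ_7 to 1/(1 − a) = 1/(1 − 3969) = -1/3968. Expand this rational in ℤ_7: compute digits iteratively via d_i = x_i mod 7, x_{i+1} = (x_i − d_i)/7. The first 6 digits are (1, 0, 4, 4, 3, 6).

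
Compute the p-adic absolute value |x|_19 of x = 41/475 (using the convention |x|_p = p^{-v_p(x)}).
|41/475|_19 = 19

Step 1 — compute v_19(x) by factoring powers of 19 out of the numerator and denominator: v_19(41/475) = -1. Step 2 — apply |x|_p = p^{-v_p(x)} = 19^{1} = 19.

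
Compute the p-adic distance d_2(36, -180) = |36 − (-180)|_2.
d_2(36, -180) = 1/8

Step 1 — x − y = 36 − (-180) = 216. Step 2 — v_2(216) = 3 (factor: 216 = (2^3 · 27); the sign does not affect v_p). Step 3 — |x − y|_2 = 2^{-3} = 1/8.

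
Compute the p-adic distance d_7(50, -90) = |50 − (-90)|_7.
d_7(50, -90) = 1/7

Step 1 — x − y = 50 − (-90) = 140. Step 2 — v_7(140) = 1 (factor: 140 = (7^1 · 20); the sign does not affect v_p). Step 3 — |x − y|_7 = 7^{-1} = 1/7.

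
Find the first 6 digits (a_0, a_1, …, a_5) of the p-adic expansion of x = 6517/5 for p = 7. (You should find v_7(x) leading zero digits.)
(a_0, …, a_5) = (0, 0, 0, 1, 6, 2)

v_7(6517/5) = 3, so a_0 = ... = a_2 = 0. Factor out: x = 7^3 · u with u = 19/5 a unit in ℤ_7. Expand u iteratively via a_{v+i} = u_i mod 7, u_{i+1} = (u_i − a_{v+i})/7:
  u_0 = 19/5;  a_3 = 1;  u_1 = (u_0 − 1)/7 = 2/5
  u_1 = 2/5;  a_4 = 6;  u_2 = (u_1 − 6)/7 = -4/5
  u_2 = -4/5;  a_5 = 2;  u_3 = (u_2 − 2)/7 = -2/5
Digits: (0, 0, 0, 1, 6, 2).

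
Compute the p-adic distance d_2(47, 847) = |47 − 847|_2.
d_2(47, 847) = 1/32

Step 1 — x − y = 47 − 847 = -800. Step 2 — v_2(-800) = 5 (factor: -800 = −(2^5 · 25); the sign does not affect v_p). Step 3 — |x − y|_2 = 2^{-5} = 1/32.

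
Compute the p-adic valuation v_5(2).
v_5(2) = 0

v_5(n) is the largest exponent k such that 5^k divides n. Factor out: 2 = 5^0 · 2. (Sign doesn't affect v_p.) So v_5(2) = 0.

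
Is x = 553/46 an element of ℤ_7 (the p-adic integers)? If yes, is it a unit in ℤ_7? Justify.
x ∈ ℤ_7 but not a unit; v_7(x) = 1 > 0

ℤ_7 = {x ∈ ℚ_7 : v_7(x) ≥ 0} and ℤ_7^× = {x ∈ ℤ_7 : v_7(x) = 0}. Here v_7(553/46) = v_7(num) − v_7(den) = 1; compare against these criteria.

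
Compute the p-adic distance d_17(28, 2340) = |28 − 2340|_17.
d_17(28, 2340) = 1/289

Step 1 — x − y = 28 − 2340 = -2312. Step 2 — v_17(-2312) = 2 (factor: -2312 = −(17^2 · 8); the sign does not affect v_p). Step 3 — |x − y|_17 = 17^{-2} = 1/289.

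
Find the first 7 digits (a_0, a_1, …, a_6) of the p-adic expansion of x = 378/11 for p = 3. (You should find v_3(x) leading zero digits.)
(a_0, …, a_6) = (0, 0, 0, 1, 2, 1, 0)

v_3(378/11) = 3, so a_0 = ... = a_2 = 0. Factor out: x = 3^3 · u with u = 14/11 a unit in ℤ_3. Expand u iteratively via a_{v+i} = u_i mod 3, u_{i+1} = (u_i − a_{v+i})/3:
  u_0 = 14/11;  a_3 = 1;  u_1 = (u_0 − 1)/3 = 1/11
  u_1 = 1/11;  a_4 = 2;  u_2 = (u_1 − 2)/3 = -7/11
  u_2 = -7/11;  a_5 = 1;  u_3 = (u_2 − 1)/3 = -6/11
  u_3 = -6/11;  a_6 = 0;  u_4 = (u_3 − 0)/3 = -2/11
Digits: (0, 0, 0, 1, 2, 1, 0).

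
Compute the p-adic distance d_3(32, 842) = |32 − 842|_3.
d_3(32, 842) = 1/81

Step 1 — x − y = 32 − 842 = -810. Step 2 — v_3(-810) = 4 (factor: -810 = −(3^4 · 10); the sign does not affect v_p). Step 3 — |x − y|_3 = 3^{-4} = 1/81.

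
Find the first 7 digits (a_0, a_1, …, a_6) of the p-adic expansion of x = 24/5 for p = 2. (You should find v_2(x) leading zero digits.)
(a_0, …, a_6) = (0, 0, 0, 1, 1, 1, 0)

v_2(24/5) = 3, so a_0 = ... = a_2 = 0. Factor out: x = 2^3 · u with u = 3/5 a unit in ℤ_2. Expand u iteratively via a_{v+i} = u_i mod 2, u_{i+1} = (u_i − a_{v+i})/2:
  u_0 = 3/5;  a_3 = 1;  u_1 = (u_0 − 1)/2 = -1/5
  u_1 = -1/5;  a_4 = 1;  u_2 = (u_1 − 1)/2 = -3/5
  u_2 = -3/5;  a_5 = 1;  u_3 = (u_2 − 1)/2 = -4/5
  u_3 = -4/5;  a_6 = 0;  u_4 = (u_3 − 0)/2 = -2/5
Digits: (0, 0, 0, 1, 1, 1, 0).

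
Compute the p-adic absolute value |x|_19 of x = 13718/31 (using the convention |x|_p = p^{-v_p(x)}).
|13718/31|_19 = 1/6859

Step 1 — compute v_19(x) by factoring powers of 19 out of the numerator and denominator: v_19(13718/31) = 3. Step 2 — apply |x|_p = p^{-v_p(x)} = 19^{-3} = 1/6859.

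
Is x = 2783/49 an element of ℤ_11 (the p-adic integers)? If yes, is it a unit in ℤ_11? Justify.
x ∈ ℤ_11 but not a unit; v_11(x) = 2 > 0

ℤ_11 = {x ∈ ℚ_11 : v_11(x) ≥ 0} and ℤ_11^× = {x ∈ ℤ_11 : v_11(x) = 0}. Here v_11(2783/49) = v_11(num) − v_11(den) = 2; compare against these criteria.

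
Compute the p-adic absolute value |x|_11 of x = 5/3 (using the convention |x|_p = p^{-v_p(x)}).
|5/3|_11 = 1

Step 1 — compute v_11(x) by factoring powers of 11 out of the numerator and denominator: v_11(5/3) = 0. Step 2 — apply |x|_p = p^{-v_p(x)} = 11^{0} = 1.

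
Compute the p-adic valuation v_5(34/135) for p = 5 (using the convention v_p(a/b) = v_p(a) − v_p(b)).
v_5(34/135) = -1

Factor powers of 5 from the numerator and denominator of the reduced fraction: 34 = 5^0 · 34 and 135 = 5^1 · 27. Apply v_p(a/b) = v_p(a) − v_p(b): v_5(34/135) = 0 − 1 = -1.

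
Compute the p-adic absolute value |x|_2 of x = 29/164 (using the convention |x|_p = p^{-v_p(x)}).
|29/164|_2 = 4

Step 1 — compute v_2(x) by factoring powers of 2 out of the numerator and denominator: v_2(29/164) = -2. Step 2 — apply |x|_p = p^{-v_p(x)} = 2^{2} = 4.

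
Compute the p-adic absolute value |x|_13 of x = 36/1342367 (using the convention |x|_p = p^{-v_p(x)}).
|36/1342367|_13 = 28561

Step 1 — compute v_13(x) by factoring powers of 13 out of the numerator and denominator: v_13(36/1342367) = -4. Step 2 — apply |x|_p = p^{-v_p(x)} = 13^{4} = 28561.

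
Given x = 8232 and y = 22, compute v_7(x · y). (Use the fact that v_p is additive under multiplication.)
v_7(181104) = 3

v_p(x) = 3 (factor: 8232 = 7^3 · 24); v_p(y) = 0 (factor: 22 = 7^0 · 22). Additivity: v_p(xy) = v_p(x) + v_p(y) = 3 + 0 = 3. (Direct check: xy = 181104 = 7^3 · (528).)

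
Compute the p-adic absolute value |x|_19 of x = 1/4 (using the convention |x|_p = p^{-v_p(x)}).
|1/4|_19 = 1

Step 1 — compute v_19(x) by factoring powers of 19 out of the numerator and denominator: v_19(1/4) = 0. Step 2 — apply |x|_p = p^{-v_p(x)} = 19^{0} = 1.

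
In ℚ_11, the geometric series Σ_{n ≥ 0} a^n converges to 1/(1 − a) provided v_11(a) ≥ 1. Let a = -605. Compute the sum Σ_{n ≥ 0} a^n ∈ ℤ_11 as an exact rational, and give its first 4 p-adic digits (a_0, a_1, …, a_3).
Σ a^n = 1/(1 − a) = 1/606;  first 4 digits = (1, 0, 6, 10)

v_11(a) = 2 ≥ 1, so the series converges in ℤ_11 to 1/(1 − a) = 1/(1 − (-605)) = 1/606. Expand this rational in ℤ_11: compute digits iteratively via d_i = x_i mod 11, x_{i+1} = (x_i − d_i)/11. The first 4 digits are (1, 0, 6, 10).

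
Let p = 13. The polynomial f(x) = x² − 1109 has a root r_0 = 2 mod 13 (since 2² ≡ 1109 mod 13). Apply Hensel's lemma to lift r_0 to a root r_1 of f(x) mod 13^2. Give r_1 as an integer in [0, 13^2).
r_1 = 67 (mod 169)

Hensel's recurrence: r_{i+1} = r_i − f(r_i)·(f′(r_i))^{-1} mod 13^{i+2}, with f′(x) = 2x. Iterate:
  r_0 = 2 (mod 13)
  r_1 = 67 (mod 169)
Final: r_1 = 67, and one checks f(r_1) ≡ 0 mod 13^2.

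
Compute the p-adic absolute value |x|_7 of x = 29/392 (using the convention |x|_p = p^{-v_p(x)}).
|29/392|_7 = 49

Step 1 — compute v_7(x) by factoring powers of 7 out of the numerator and denominator: v_7(29/392) = -2. Step 2 — apply |x|_p = p^{-v_p(x)} = 7^{2} = 49.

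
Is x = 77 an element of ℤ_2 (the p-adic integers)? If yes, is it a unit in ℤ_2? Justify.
x ∈ ℤ_2^× (unit); v_2(x) = 0

ℤ_2 = {x ∈ ℚ_2 : v_2(x) ≥ 0} and ℤ_2^× = {x ∈ ℤ_2 : v_2(x) = 0}. Here v_2(77) = v_2(num) − v_2(den) = 0; compare against these criteria.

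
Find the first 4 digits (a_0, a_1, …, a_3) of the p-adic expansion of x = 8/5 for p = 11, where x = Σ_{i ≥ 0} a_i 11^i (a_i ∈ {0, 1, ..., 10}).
(a_0, …, a_3) = (6, 4, 4, 4)

v_11(8/5) = 0 (numerator and denominator both coprime to 11), so x ∈ ℤ_11^×. Compute digits iteratively via a_i = x_i mod 11, x_{i+1} = (x_i − a_i)/11, with x_0 = x:
  x_0 = 8/5;  a_0 = 6;  x_1 = (x_0 − 6)/11 = -2/5
  x_1 = -2/5;  a_1 = 4;  x_2 = (x_1 − 4)/11 = -2/5
  x_2 = -2/5;  a_2 = 4;  x_3 = (x_2 − 4)/11 = -2/5
  x_3 = -2/5;  a_3 = 4;  x_4 = (x_3 − 4)/11 = -2/5
Digits: (6, 4, 4, 4).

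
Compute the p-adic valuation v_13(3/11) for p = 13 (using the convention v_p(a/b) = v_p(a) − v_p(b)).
v_13(3/11) = 0

Factor powers of 13 from the numerator and denominator of the reduced fraction: 3 = 13^0 · 3 and 11 = 13^0 · 11. Apply v_p(a/b) = v_p(a) − v_p(b): v_13(3/11) = 0 − 0 = 0.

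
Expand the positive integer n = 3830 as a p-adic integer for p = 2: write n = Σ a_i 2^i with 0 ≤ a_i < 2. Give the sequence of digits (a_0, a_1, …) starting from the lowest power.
(a_0, a_1, …) = (0, 1, 1, 0, 1, 1, 1, 1, 0, 1, 1, 1)

Repeated division by 2 gives the digits low-to-high: 3830 = 1·2^1 + 1·2^2 + 1·2^4 + 1·2^5 + 1·2^6 + 1·2^7 + 1·2^9 + 1·2^10 + 1·2^11. Digit sequence: (0, 1, 1, 0, 1, 1, 1, 1, 0, 1, 1, 1).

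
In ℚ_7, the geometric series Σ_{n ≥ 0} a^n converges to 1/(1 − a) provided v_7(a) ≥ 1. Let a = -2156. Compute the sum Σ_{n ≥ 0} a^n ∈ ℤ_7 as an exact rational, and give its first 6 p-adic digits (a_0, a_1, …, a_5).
Σ a^n = 1/(1 − a) = 1/2157;  first 6 digits = (1, 0, 5, 0, 3, 3)

v_7(a) = 2 ≥ 1, so the series converges in ℤ_7 to 1/(1 − a) = 1/(1 − (-2156)) = 1/2157. Expand this rational in ℤ_7: compute digits iteratively via d_i = x_i mod 7, x_{i+1} = (x_i − d_i)/7. The first 6 digits are (1, 0, 5, 0, 3, 3).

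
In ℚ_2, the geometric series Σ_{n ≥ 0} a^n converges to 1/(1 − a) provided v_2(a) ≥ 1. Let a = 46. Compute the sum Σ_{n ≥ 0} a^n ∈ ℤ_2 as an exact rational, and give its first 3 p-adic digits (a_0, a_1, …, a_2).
Σ a^n = 1/(1 − a) = -1/45;  first 3 digits = (1, 1, 0)

v_2(a) = 1 ≥ 1, so the series converges in ℤ_2 to 1/(1 − a) = 1/(1 − 46) = -1/45. Expand this rational in ℤ_2: compute digits iteratively via d_i = x_i mod 2, x_{i+1} = (x_i − d_i)/2. The first 3 digits are (1, 1, 0).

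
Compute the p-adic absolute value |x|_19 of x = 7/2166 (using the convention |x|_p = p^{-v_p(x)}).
|7/2166|_19 = 361

Step 1 — compute v_19(x) by factoring powers of 19 out of the numerator and denominator: v_19(7/2166) = -2. Step 2 — apply |x|_p = p^{-v_p(x)} = 19^{2} = 361.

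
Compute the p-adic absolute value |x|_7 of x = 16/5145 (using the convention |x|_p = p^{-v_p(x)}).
|16/5145|_7 = 343

Step 1 — compute v_7(x) by factoring powers of 7 out of the numerator and denominator: v_7(16/5145) = -3. Step 2 — apply |x|_p = p^{-v_p(x)} = 7^{3} = 343.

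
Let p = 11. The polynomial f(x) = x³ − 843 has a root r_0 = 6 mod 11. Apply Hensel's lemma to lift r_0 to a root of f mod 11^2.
r_1 = 116 (mod 121)

Hensel: r_{i+1} = r_i − f(r_i)/f′(r_i) mod 11^{i+2}, where f′(x) = 3x². Iterate:
  r_0 = 6 (mod 11)
  r_1 = 116 (mod 121)
Final: r = 116 with f(r) ≡ 0 mod 11^2.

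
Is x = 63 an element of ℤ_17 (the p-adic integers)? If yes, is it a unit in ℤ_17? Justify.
x ∈ ℤ_17^× (unit); v_17(x) = 0

ℤ_17 = {x ∈ ℚ_17 : v_17(x) ≥ 0} and ℤ_17^× = {x ∈ ℤ_17 : v_17(x) = 0}. Here v_17(63) = v_17(num) − v_17(den) = 0; compare against these criteria.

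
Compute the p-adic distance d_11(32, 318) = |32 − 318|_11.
d_11(32, 318) = 1/11

Step 1 — x − y = 32 − 318 = -286. Step 2 — v_11(-286) = 1 (factor: -286 = −(11^1 · 26); the sign does not affect v_p). Step 3 — |x − y|_11 = 11^{-1} = 1/11.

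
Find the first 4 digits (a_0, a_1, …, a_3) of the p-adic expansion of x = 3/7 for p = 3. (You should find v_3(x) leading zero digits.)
(a_0, …, a_3) = (0, 1, 1, 0)

v_3(3/7) = 1, so a_0 = ... = a_0 = 0. Factor out: x = 3^1 · u with u = 1/7 a unit in ℤ_3. Expand u iteratively via a_{v+i} = u_i mod 3, u_{i+1} = (u_i − a_{v+i})/3:
  u_0 = 1/7;  a_1 = 1;  u_1 = (u_0 − 1)/3 = -2/7
  u_1 = -2/7;  a_2 = 1;  u_2 = (u_1 − 1)/3 = -3/7
  u_2 = -3/7;  a_3 = 0;  u_3 = (u_2 − 0)/3 = -1/7
Digits: (0, 1, 1, 0).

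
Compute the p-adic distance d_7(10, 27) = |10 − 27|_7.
d_7(10, 27) = 1

Step 1 — x − y = 10 − 27 = -17. Step 2 — v_7(-17) = 0 (factor: -17 = −(7^0 · 17); the sign does not affect v_p). Step 3 — |x − y|_7 = 7^{0} = 1.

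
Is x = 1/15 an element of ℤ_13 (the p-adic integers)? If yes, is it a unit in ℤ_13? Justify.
x ∈ ℤ_13^× (unit); v_13(x) = 0

ℤ_13 = {x ∈ ℚ_13 : v_13(x) ≥ 0} and ℤ_13^× = {x ∈ ℤ_13 : v_13(x) = 0}. Here v_13(1/15) = v_13(num) − v_13(den) = 0; compare against these criteria.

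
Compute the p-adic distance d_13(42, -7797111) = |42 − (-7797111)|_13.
d_13(42, -7797111) = 1/371293

Step 1 — x − y = 42 − (-7797111) = 7797153. Step 2 — v_13(7797153) = 5 (factor: 7797153 = (13^5 · 21); the sign does not affect v_p). Step 3 — |x − y|_13 = 13^{-5} = 1/371293.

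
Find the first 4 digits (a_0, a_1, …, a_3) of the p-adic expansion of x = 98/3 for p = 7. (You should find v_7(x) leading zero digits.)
(a_0, …, a_3) = (0, 0, 3, 2)

v_7(98/3) = 2, so a_0 = ... = a_1 = 0. Factor out: x = 7^2 · u with u = 2/3 a unit in ℤ_7. Expand u iteratively via a_{v+i} = u_i mod 7, u_{i+1} = (u_i − a_{v+i})/7:
  u_0 = 2/3;  a_2 = 3;  u_1 = (u_0 − 3)/7 = -1/3
  u_1 = -1/3;  a_3 = 2;  u_2 = (u_1 − 2)/7 = -1/3
Digits: (0, 0, 3, 2).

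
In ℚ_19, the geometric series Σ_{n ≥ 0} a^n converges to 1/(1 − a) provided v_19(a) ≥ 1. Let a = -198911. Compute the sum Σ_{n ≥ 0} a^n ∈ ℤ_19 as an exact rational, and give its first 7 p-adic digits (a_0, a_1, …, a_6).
Σ a^n = 1/(1 − a) = 1/198912;  first 7 digits = (1, 0, 0, 9, 17, 18, 4)

v_19(a) = 3 ≥ 1, so the series converges in ℤ_19 to 1/(1 − a) = 1/(1 − (-198911)) = 1/198912. Expand this rational in ℤ_19: compute digits iteratively via d_i = x_i mod 19, x_{i+1} = (x_i − d_i)/19. The first 7 digits are (1, 0, 0, 9, 17, 18, 4).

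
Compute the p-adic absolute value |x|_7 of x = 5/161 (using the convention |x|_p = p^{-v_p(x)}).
|5/161|_7 = 7

Step 1 — compute v_7(x) by factoring powers of 7 out of the numerator and denominator: v_7(5/161) = -1. Step 2 — apply |x|_p = p^{-v_p(x)} = 7^{1} = 7.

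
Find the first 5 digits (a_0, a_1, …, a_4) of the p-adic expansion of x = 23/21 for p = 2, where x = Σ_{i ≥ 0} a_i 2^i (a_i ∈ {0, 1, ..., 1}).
(a_0, …, a_4) = (1, 1, 0, 1, 1)

v_2(23/21) = 0 (numerator and denominator both coprime to 2), so x ∈ ℤ_2^×. Compute digits iteratively via a_i = x_i mod 2, x_{i+1} = (x_i − a_i)/2, with x_0 = x:
  x_0 = 23/21;  a_0 = 1;  x_1 = (x_0 − 1)/2 = 1/21
  x_1 = 1/21;  a_1 = 1;  x_2 = (x_1 − 1)/2 = -10/21
  x_2 = -10/21;  a_2 = 0;  x_3 = (x_2 − 0)/2 = -5/21
  x_3 = -5/21;  a_3 = 1;  x_4 = (x_3 − 1)/2 = -13/21
  x_4 = -13/21;  a_4 = 1;  x_5 = (x_4 − 1)/2 = -17/21
Digits: (1, 1, 0, 1, 1).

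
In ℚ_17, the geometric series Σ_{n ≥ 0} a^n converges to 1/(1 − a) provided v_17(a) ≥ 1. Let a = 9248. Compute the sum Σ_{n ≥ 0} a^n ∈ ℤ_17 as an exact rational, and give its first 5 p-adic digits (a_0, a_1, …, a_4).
Σ a^n = 1/(1 − a) = -1/9247;  first 5 digits = (1, 0, 15, 1, 4)

v_17(a) = 2 ≥ 1, so the series converges in ℤ_17 to 1/(1 − a) = 1/(1 − 9248) = -1/9247. Expand this rational in ℤ_17: compute digits iteratively via d_i = x_i mod 17, x_{i+1} = (x_i − d_i)/17. The first 5 digits are (1, 0, 15, 1, 4).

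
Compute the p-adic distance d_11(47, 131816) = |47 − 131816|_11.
d_11(47, 131816) = 1/14641

Step 1 — x − y = 47 − 131816 = -131769. Step 2 — v_11(-131769) = 4 (factor: -131769 = −(11^4 · 9); the sign does not affect v_p). Step 3 — |x − y|_11 = 11^{-4} = 1/14641.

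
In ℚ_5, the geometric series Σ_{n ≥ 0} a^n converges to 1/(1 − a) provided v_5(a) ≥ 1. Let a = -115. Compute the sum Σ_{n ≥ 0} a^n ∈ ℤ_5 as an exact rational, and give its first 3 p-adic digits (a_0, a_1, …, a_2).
Σ a^n = 1/(1 − a) = 1/116;  first 3 digits = (1, 2, 4)

v_5(a) = 1 ≥ 1, so the series converges in ℤ_5 to 1/(1 − a) = 1/(1 − (-115)) = 1/116. Expand this rational in ℤ_5: compute digits iteratively via d_i = x_i mod 5, x_{i+1} = (x_i − d_i)/5. The first 3 digits are (1, 2, 4).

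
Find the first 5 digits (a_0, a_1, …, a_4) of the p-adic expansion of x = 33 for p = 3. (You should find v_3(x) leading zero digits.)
(a_0, …, a_4) = (0, 2, 0, 1, 0)

v_3(33) = 1, so a_0 = ... = a_0 = 0. Factor out: x = 3^1 · u with u = 11 a unit in ℤ_3. Expand u iteratively via a_{v+i} = u_i mod 3, u_{i+1} = (u_i − a_{v+i})/3:
  u_0 = 11;  a_1 = 2;  u_1 = (u_0 − 2)/3 = 3
  u_1 = 3;  a_2 = 0;  u_2 = (u_1 − 0)/3 = 1
  u_2 = 1;  a_3 = 1;  u_3 = (u_2 − 1)/3 = 0
  u_3 = 0;  a_4 = 0;  u_4 = (u_3 − 0)/3 = 0
Digits: (0, 2, 0, 1, 0).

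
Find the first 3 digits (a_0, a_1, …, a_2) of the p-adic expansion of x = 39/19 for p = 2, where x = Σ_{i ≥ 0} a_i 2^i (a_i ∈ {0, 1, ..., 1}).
(a_0, …, a_2) = (1, 0, 1)

v_2(39/19) = 0 (numerator and denominator both coprime to 2), so x ∈ ℤ_2^×. Compute digits iteratively via a_i = x_i mod 2, x_{i+1} = (x_i − a_i)/2, with x_0 = x:
  x_0 = 39/19;  a_0 = 1;  x_1 = (x_0 − 1)/2 = 10/19
  x_1 = 10/19;  a_1 = 0;  x_2 = (x_1 − 0)/2 = 5/19
  x_2 = 5/19;  a_2 = 1;  x_3 = (x_2 − 1)/2 = -7/19
Digits: (1, 0, 1).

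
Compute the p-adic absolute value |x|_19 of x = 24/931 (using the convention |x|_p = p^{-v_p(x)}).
|24/931|_19 = 19

Step 1 — compute v_19(x) by factoring powers of 19 out of the numerator and denominator: v_19(24/931) = -1. Step 2 — apply |x|_p = p^{-v_p(x)} = 19^{1} = 19.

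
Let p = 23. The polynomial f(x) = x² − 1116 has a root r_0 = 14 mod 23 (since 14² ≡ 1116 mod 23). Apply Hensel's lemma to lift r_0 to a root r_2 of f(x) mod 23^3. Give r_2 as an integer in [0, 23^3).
r_2 = 2314 (mod 12167)

Hensel's recurrence: r_{i+1} = r_i − f(r_i)·(f′(r_i))^{-1} mod 23^{i+2}, with f′(x) = 2x. Iterate:
  r_0 = 14 (mod 23)
  r_1 = 198 (mod 529)
  r_2 = 2314 (mod 12167)
Final: r_2 = 2314, and one checks f(r_2) ≡ 0 mod 23^3.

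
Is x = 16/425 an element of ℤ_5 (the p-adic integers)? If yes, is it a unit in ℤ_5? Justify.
x ∉ ℤ_5 (v_5(x) = -2 < 0)

ℤ_5 = {x ∈ ℚ_5 : v_5(x) ≥ 0} and ℤ_5^× = {x ∈ ℤ_5 : v_5(x) = 0}. Here v_5(16/425) = v_5(num) − v_5(den) = -2; compare against these criteria.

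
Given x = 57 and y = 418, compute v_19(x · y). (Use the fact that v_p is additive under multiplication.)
v_19(23826) = 2

v_p(x) = 1 (factor: 57 = 19^1 · 3); v_p(y) = 1 (factor: 418 = 19^1 · 22). Additivity: v_p(xy) = v_p(x) + v_p(y) = 1 + 1 = 2. (Direct check: xy = 23826 = 19^2 · (66).)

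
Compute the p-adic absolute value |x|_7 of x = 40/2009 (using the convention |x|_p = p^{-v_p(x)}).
|40/2009|_7 = 49

Step 1 — compute v_7(x) by factoring powers of 7 out of the numerator and denominator: v_7(40/2009) = -2. Step 2 — apply |x|_p = p^{-v_p(x)} = 7^{2} = 49.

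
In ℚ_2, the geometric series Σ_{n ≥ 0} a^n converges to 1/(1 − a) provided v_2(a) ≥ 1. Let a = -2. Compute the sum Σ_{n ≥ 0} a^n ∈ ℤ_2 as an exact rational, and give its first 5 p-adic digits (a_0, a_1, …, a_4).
Σ a^n = 1/(1 − a) = 1/3;  first 5 digits = (1, 1, 0, 1, 0)

v_2(a) = 1 ≥ 1, so the series converges in ℤ_2 to 1/(1 − a) = 1/(1 − (-2)) = 1/3. Expand this rational in ℤ_2: compute digits iteratively via d_i = x_i mod 2, x_{i+1} = (x_i − d_i)/2. The first 5 digits are (1, 1, 0, 1, 0).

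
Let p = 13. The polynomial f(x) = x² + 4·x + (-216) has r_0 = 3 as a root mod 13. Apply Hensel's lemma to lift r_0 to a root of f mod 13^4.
r_3 = 23767 (mod 28561)

Hensel: r_{i+1} = r_i − f(r_i)·(f′(r_i))^{-1} mod 13^{i+2}, f′(x) = 2x + 4. Iterate:
  r_0 = 3 (mod 13)
  r_1 = 107 (mod 169)
  r_2 = 1797 (mod 2197)
  r_3 = 23767 (mod 28561)
Final: r = 23767 satisfies f(r) ≡ 0 mod 13^4.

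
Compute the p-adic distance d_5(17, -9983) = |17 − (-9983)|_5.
d_5(17, -9983) = 1/625

Step 1 — x − y = 17 − (-9983) = 10000. Step 2 — v_5(10000) = 4 (factor: 10000 = (5^4 · 16); the sign does not affect v_p). Step 3 — |x − y|_5 = 5^{-4} = 1/625.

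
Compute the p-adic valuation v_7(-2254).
v_7(-2254) = 2

v_7(n) is the largest exponent k such that 7^k divides n. Factor out: -2254 = -7^2 · 46. (Sign doesn't affect v_p.) So v_7(-2254) = 2.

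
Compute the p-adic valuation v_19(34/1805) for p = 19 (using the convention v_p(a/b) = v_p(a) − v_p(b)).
v_19(34/1805) = -2

Factor powers of 19 from the numerator and denominator of the reduced fraction: 34 = 19^0 · 34 and 1805 = 19^2 · 5. Apply v_p(a/b) = v_p(a) − v_p(b): v_19(34/1805) = 0 − 2 = -2.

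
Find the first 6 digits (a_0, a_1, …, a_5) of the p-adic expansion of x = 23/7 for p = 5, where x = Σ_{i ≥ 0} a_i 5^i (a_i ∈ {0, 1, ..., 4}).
(a_0, …, a_5) = (4, 2, 1, 4, 2, 3)

v_5(23/7) = 0 (numerator and denominator both coprime to 5), so x ∈ ℤ_5^×. Compute digits iteratively via a_i = x_i mod 5, x_{i+1} = (x_i − a_i)/5, with x_0 = x:
  x_0 = 23/7;  a_0 = 4;  x_1 = (x_0 − 4)/5 = -1/7
  x_1 = -1/7;  a_1 = 2;  x_2 = (x_1 − 2)/5 = -3/7
  x_2 = -3/7;  a_2 = 1;  x_3 = (x_2 − 1)/5 = -2/7
  x_3 = -2/7;  a_3 = 4;  x_4 = (x_3 − 4)/5 = -6/7
  x_4 = -6/7;  a_4 = 2;  x_5 = (x_4 − 2)/5 = -4/7
  x_5 = -4/7;  a_5 = 3;  x_6 = (x_5 − 3)/5 = -5/7
Digits: (4, 2, 1, 4, 2, 3).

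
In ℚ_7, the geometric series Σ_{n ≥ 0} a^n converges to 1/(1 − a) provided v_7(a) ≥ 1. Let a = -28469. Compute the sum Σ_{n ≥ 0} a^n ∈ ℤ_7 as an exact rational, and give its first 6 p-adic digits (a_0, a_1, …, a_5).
Σ a^n = 1/(1 − a) = 1/28470;  first 6 digits = (1, 0, 0, 1, 2, 5)

v_7(a) = 3 ≥ 1, so the series converges in ℤ_7 to 1/(1 − a) = 1/(1 − (-28469)) = 1/28470. Expand this rational in ℤ_7: compute digits iteratively via d_i = x_i mod 7, x_{i+1} = (x_i − d_i)/7. The first 6 digits are (1, 0, 0, 1, 2, 5).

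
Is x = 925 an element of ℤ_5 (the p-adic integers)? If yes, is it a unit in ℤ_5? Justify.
x ∈ ℤ_5 but not a unit; v_5(x) = 2 > 0

ℤ_5 = {x ∈ ℚ_5 : v_5(x) ≥ 0} and ℤ_5^× = {x ∈ ℤ_5 : v_5(x) = 0}. Here v_5(925) = v_5(num) − v_5(den) = 2; compare against these criteria.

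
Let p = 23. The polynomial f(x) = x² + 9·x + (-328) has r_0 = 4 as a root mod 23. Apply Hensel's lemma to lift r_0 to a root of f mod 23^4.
r_3 = 138027 (mod 279841)

Hensel: r_{i+1} = r_i − f(r_i)·(f′(r_i))^{-1} mod 23^{i+2}, f′(x) = 2x + 9. Iterate:
  r_0 = 4 (mod 23)
  r_1 = 487 (mod 529)
  r_2 = 4190 (mod 12167)
  r_3 = 138027 (mod 279841)
Final: r = 138027 satisfies f(r) ≡ 0 mod 23^4.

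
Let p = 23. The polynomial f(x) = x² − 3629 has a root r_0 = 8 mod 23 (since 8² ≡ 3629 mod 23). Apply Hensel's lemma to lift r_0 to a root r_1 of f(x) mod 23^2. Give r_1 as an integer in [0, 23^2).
r_1 = 330 (mod 529)

Hensel's recurrence: r_{i+1} = r_i − f(r_i)·(f′(r_i))^{-1} mod 23^{i+2}, with f′(x) = 2x. Iterate:
  r_0 = 8 (mod 23)
  r_1 = 330 (mod 529)
Final: r_1 = 330, and one checks f(r_1) ≡ 0 mod 23^2.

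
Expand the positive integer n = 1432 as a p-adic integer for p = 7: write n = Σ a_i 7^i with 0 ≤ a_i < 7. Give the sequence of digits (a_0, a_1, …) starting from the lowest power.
(a_0, a_1, …) = (4, 1, 1, 4)

Repeated division by 7 gives the digits low-to-high: 1432 = 4 + 1·7^1 + 1·7^2 + 4·7^3. Digit sequence: (4, 1, 1, 4).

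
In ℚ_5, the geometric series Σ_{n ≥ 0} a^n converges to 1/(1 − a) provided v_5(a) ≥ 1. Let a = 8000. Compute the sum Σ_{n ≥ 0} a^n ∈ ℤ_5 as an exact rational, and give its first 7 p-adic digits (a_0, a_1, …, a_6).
Σ a^n = 1/(1 − a) = -1/7999;  first 7 digits = (1, 0, 0, 4, 2, 2, 1)

v_5(a) = 3 ≥ 1, so the series converges in ℤ_5 to 1/(1 − a) = 1/(1 − 8000) = -1/7999. Expand this rational in ℤ_5: compute digits iteratively via d_i = x_i mod 5, x_{i+1} = (x_i − d_i)/5. The first 7 digits are (1, 0, 0, 4, 2, 2, 1).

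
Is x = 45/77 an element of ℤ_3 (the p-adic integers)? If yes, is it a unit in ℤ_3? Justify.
x ∈ ℤ_3 but not a unit; v_3(x) = 2 > 0

ℤ_3 = {x ∈ ℚ_3 : v_3(x) ≥ 0} and ℤ_3^× = {x ∈ ℤ_3 : v_3(x) = 0}. Here v_3(45/77) = v_3(num) − v_3(den) = 2; compare against these criteria.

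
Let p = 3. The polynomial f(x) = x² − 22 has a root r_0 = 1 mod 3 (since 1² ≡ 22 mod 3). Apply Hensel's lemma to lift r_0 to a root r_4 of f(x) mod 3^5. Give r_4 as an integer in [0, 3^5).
r_4 = 196 (mod 243)

Hensel's recurrence: r_{i+1} = r_i − f(r_i)·(f′(r_i))^{-1} mod 3^{i+2}, with f′(x) = 2x. Iterate:
  r_0 = 1 (mod 3)
  r_1 = 7 (mod 9)
  r_2 = 7 (mod 27)
  r_3 = 34 (mod 81)
  r_4 = 196 (mod 243)
Final: r_4 = 196, and one checks f(r_4) ≡ 0 mod 3^5.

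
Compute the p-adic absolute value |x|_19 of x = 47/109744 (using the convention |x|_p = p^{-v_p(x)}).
|47/109744|_19 = 6859

Step 1 — compute v_19(x) by factoring powers of 19 out of the numerator and denominator: v_19(47/109744) = -3. Step 2 — apply |x|_p = p^{-v_p(x)} = 19^{3} = 6859.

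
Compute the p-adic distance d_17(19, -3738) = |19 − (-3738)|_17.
d_17(19, -3738) = 1/289

Step 1 — x − y = 19 − (-3738) = 3757. Step 2 — v_17(3757) = 2 (factor: 3757 = (17^2 · 13); the sign does not affect v_p). Step 3 — |x − y|_17 = 17^{-2} = 1/289.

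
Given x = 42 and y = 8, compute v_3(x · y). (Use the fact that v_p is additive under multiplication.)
v_3(336) = 1

v_p(x) = 1 (factor: 42 = 3^1 · 14); v_p(y) = 0 (factor: 8 = 3^0 · 8). Additivity: v_p(xy) = v_p(x) + v_p(y) = 1 + 0 = 1. (Direct check: xy = 336 = 3^1 · (112).)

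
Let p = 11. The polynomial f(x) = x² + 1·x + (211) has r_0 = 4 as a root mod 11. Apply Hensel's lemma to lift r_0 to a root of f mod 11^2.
r_1 = 59 (mod 121)

Hensel: r_{i+1} = r_i − f(r_i)·(f′(r_i))^{-1} mod 11^{i+2}, f′(x) = 2x + 1. Iterate:
  r_0 = 4 (mod 11)
  r_1 = 59 (mod 121)
Final: r = 59 satisfies f(r) ≡ 0 mod 11^2.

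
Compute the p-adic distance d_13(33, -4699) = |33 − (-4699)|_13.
d_13(33, -4699) = 1/169

Step 1 — x − y = 33 − (-4699) = 4732. Step 2 — v_13(4732) = 2 (factor: 4732 = (13^2 · 28); the sign does not affect v_p). Step 3 — |x − y|_13 = 13^{-2} = 1/169.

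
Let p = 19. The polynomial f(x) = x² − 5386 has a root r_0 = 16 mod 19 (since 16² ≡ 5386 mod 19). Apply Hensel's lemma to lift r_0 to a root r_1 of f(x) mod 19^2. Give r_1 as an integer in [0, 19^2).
r_1 = 244 (mod 361)

Hensel's recurrence: r_{i+1} = r_i − f(r_i)·(f′(r_i))^{-1} mod 19^{i+2}, with f′(x) = 2x. Iterate:
  r_0 = 16 (mod 19)
  r_1 = 244 (mod 361)
Final: r_1 = 244, and one checks f(r_1) ≡ 0 mod 19^2.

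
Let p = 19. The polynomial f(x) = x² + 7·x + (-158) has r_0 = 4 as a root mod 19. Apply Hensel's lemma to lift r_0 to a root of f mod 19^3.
r_2 = 3044 (mod 6859)

Hensel: r_{i+1} = r_i − f(r_i)·(f′(r_i))^{-1} mod 19^{i+2}, f′(x) = 2x + 7. Iterate:
  r_0 = 4 (mod 19)
  r_1 = 156 (mod 361)
  r_2 = 3044 (mod 6859)
Final: r = 3044 satisfies f(r) ≡ 0 mod 19^3.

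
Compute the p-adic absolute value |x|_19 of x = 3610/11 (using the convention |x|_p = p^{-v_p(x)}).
|3610/11|_19 = 1/361

Step 1 — compute v_19(x) by factoring powers of 19 out of the numerator and denominator: v_19(3610/11) = 2. Step 2 — apply |x|_p = p^{-v_p(x)} = 19^{-2} = 1/361.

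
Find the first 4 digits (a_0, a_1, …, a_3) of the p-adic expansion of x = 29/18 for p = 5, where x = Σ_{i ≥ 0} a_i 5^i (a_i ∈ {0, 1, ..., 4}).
(a_0, …, a_3) = (3, 0, 3, 3)

v_5(29/18) = 0 (numerator and denominator both coprime to 5), so x ∈ ℤ_5^×. Compute digits iteratively via a_i = x_i mod 5, x_{i+1} = (x_i − a_i)/5, with x_0 = x:
  x_0 = 29/18;  a_0 = 3;  x_1 = (x_0 − 3)/5 = -5/18
  x_1 = -5/18;  a_1 = 0;  x_2 = (x_1 − 0)/5 = -1/18
  x_2 = -1/18;  a_2 = 3;  x_3 = (x_2 − 3)/5 = -11/18
  x_3 = -11/18;  a_3 = 3;  x_4 = (x_3 − 3)/5 = -13/18
Digits: (3, 0, 3, 3).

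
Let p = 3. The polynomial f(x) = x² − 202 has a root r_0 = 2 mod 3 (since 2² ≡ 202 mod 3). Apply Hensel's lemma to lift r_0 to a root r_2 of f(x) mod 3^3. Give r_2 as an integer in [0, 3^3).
r_2 = 11 (mod 27)

Hensel's recurrence: r_{i+1} = r_i − f(r_i)·(f′(r_i))^{-1} mod 3^{i+2}, with f′(x) = 2x. Iterate:
  r_0 = 2 (mod 3)
  r_1 = 2 (mod 9)
  r_2 = 11 (mod 27)
Final: r_2 = 11, and one checks f(r_2) ≡ 0 mod 3^3.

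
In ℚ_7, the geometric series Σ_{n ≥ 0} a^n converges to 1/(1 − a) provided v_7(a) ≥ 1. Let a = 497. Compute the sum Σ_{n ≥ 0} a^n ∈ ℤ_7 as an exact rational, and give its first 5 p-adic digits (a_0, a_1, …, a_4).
Σ a^n = 1/(1 − a) = -1/496;  first 5 digits = (1, 1, 4, 1, 1)

v_7(a) = 1 ≥ 1, so the series converges in ℤ_7 to 1/(1 − a) = 1/(1 − 497) = -1/496. Expand this rational in ℤ_7: compute digits iteratively via d_i = x_i mod 7, x_{i+1} = (x_i − d_i)/7. The first 5 digits are (1, 1, 4, 1, 1).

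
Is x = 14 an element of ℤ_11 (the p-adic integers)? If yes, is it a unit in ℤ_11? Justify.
x ∈ ℤ_11^× (unit); v_11(x) = 0

ℤ_11 = {x ∈ ℚ_11 : v_11(x) ≥ 0} and ℤ_11^× = {x ∈ ℤ_11 : v_11(x) = 0}. Here v_11(14) = v_11(num) − v_11(den) = 0; compare against these criteria.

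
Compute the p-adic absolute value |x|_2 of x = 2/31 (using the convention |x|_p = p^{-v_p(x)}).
|2/31|_2 = 1/2

Step 1 — compute v_2(x) by factoring powers of 2 out of the numerator and denominator: v_2(2/31) = 1. Step 2 — apply |x|_p = p^{-v_p(x)} = 2^{-1} = 1/2.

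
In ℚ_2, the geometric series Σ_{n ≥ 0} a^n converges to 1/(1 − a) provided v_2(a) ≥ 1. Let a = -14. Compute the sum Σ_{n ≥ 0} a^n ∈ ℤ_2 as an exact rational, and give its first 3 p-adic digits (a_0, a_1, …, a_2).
Σ a^n = 1/(1 − a) = 1/15;  first 3 digits = (1, 1, 1)

v_2(a) = 1 ≥ 1, so the series converges in ℤ_2 to 1/(1 − a) = 1/(1 − (-14)) = 1/15. Expand this rational in ℤ_2: compute digits iteratively via d_i = x_i mod 2, x_{i+1} = (x_i − d_i)/2. The first 3 digits are (1, 1, 1).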